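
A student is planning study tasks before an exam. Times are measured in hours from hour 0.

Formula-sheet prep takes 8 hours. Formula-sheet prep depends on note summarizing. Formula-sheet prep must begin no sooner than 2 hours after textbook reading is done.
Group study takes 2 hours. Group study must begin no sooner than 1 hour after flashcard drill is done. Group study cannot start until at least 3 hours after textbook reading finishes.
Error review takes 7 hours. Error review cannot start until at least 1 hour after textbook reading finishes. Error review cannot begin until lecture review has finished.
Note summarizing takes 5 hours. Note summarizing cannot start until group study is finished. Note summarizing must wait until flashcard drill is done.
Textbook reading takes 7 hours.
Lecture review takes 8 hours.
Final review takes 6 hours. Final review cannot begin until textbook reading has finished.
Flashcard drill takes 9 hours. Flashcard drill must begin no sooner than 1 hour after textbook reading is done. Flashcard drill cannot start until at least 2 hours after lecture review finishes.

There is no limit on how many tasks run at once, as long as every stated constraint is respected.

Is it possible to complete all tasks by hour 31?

Lecture review has no prerequisites, so it starts at hour 0 and finishes at hour 8.
Nothing blocks textbook reading, so it runs from hour 0 to hour 7.
After textbook reading (finishes hour 7), final review can start at hour 7 and finishes at hour 13.
Error review cannot start until textbook reading (finishes hour 7, plus 1-hour gap → hour 8); lecture review (finishes hour 8). The controlling bound is hour 8, so error review finishes at 8 + 7 = hour 15.
Flashcard drill cannot start until textbook reading (finishes hour 7, plus 1-hour gap → hour 8); lecture review (finishes hour 8, plus 2-hour gap → hour 10). The controlling bound is hour 10, so flashcard drill finishes at 10 + 9 = hour 19.
Group study needs all of flashcard drill (finishes hour 19, plus 1-hour gap → hour 20); textbook reading (finishes hour 7, plus 3-hour gap → hour 10). That puts its earliest start at hour 20; it finishes at 20 + 2 = hour 22.
Note summarizing cannot start until group study (finishes hour 22); flashcard drill (finishes hour 19). The controlling bound is hour 22, so note summarizing finishes at 22 + 5 = hour 27.
For formula-sheet prep: note summarizing (finishes hour 27); textbook reading (finishes hour 7, plus 2-hour gap → hour 9). Taking the maximum gives a start of hour 27, and it finishes at 27 + 8 = hour 35.
The earliest everything can be done is hour 35, which is after the deadline of 31, so it is not possible.

No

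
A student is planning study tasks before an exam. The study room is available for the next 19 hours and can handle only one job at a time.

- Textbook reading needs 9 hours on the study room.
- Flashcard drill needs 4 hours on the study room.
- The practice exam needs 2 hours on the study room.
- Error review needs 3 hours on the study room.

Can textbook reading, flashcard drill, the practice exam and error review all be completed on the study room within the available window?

Yes

Running back to back, the jobs need 9 + 4 + 2 + 3 = 18 hours on the study room.
Since 18 ≤ 19, they fit within the window.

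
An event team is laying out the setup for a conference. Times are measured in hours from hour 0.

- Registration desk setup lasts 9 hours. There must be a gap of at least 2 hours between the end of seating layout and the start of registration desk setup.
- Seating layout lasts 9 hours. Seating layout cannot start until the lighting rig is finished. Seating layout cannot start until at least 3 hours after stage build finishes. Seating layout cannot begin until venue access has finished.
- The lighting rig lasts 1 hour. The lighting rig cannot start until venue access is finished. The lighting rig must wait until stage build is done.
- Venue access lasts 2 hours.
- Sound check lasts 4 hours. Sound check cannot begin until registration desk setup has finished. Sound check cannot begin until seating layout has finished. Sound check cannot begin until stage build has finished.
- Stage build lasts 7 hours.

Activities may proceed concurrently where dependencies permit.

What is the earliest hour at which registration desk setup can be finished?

Nothing blocks stage build, so it runs from hour 0 to hour 7.
Nothing blocks venue access, so it runs from hour 0 to hour 2.
The lighting rig needs all of venue access (finishes hour 2); stage build (finishes hour 7). That puts its earliest start at hour 7; it finishes at 7 + 1 = hour 8.
Seating layout cannot start until the lighting rig (finishes hour 8); stage build (finishes hour 7, plus 3-hour gap → hour 10); venue access (finishes hour 2). The controlling bound is hour 10, so seating layout finishes at 10 + 9 = hour 19.
Registration desk setup cannot begin until seating layout (finishes hour 19, plus 2-hour gap → hour 21). It runs from hour 21 to 21 + 9 = hour 30.

30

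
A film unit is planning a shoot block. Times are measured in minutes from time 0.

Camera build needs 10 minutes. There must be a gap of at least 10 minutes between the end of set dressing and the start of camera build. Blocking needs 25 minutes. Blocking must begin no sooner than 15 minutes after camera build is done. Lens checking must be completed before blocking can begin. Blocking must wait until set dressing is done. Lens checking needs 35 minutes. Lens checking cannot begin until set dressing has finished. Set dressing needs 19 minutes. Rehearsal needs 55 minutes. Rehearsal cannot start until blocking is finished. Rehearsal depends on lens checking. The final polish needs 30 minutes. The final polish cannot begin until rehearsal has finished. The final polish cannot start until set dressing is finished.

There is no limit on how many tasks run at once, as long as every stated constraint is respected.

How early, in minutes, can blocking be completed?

79

Nothing blocks set dressing, so it runs from minute 0 to minute 19.
After set dressing (finishes minute 19), lens checking can start at minute 19 and finishes at minute 54.
Camera build cannot begin until set dressing (finishes minute 19, plus 10-minute gap → minute 29). It runs from minute 29 to 29 + 10 = minute 39.
Blocking needs all of camera build (finishes minute 39, plus 15-minute gap → minute 54); lens checking (finishes minute 54); set dressing (finishes minute 19). That puts its earliest start at minute 54; it finishes at 54 + 25 = minute 79.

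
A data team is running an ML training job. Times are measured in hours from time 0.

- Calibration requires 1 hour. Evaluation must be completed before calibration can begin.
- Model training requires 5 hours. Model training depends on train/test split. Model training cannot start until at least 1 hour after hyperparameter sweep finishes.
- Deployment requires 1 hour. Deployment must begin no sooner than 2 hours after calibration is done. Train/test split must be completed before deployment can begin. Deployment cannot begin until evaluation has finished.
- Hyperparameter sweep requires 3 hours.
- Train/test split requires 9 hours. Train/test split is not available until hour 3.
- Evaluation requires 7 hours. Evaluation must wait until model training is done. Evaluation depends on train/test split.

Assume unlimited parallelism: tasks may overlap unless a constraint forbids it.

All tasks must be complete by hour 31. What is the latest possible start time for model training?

15

Nothing follows deployment; the deadline of hour 31 is its only limit. It must start by 31 − 1 = hour 30.
Calibration must finish before deployment (must start by hour 30, minus 2-hour gap → hour 28). With a 1-hour duration, calibration must start by 28 − 1 = hour 27.
Evaluation has several dependents: calibration (must start by hour 27); deployment (must start by hour 30). The earliest of those limits is hour 27, so evaluation must start by 27 − 7 = hour 20.
Model training has to be done before evaluation (must start by hour 20). That means finishing by hour 20, i.e. starting by 20 − 5 = hour 15.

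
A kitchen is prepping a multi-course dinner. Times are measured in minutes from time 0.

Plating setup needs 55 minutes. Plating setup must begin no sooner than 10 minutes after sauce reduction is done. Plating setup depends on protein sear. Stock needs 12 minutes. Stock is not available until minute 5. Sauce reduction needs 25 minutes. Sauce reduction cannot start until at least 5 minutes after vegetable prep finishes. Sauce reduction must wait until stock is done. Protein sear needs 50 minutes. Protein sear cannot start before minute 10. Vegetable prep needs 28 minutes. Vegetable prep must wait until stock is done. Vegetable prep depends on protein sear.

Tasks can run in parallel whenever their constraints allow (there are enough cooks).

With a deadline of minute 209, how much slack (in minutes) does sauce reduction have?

26

Protein sear waits on its own release at minute 10, so it starts at minute 10 and finishes at 10 + 50 = minute 60.
Stock cannot begin until its own release at minute 5. It runs from minute 5 to 5 + 12 = minute 17.
Vegetable prep has to wait for stock (finishes minute 17); protein sear (finishes minute 60). The latest of these is minute 60, so vegetable prep runs minute 60 to 60 + 28 = minute 88.
Sauce reduction has to wait for vegetable prep (finishes minute 88, plus 5-minute gap → minute 93); stock (finishes minute 17). The latest of these is minute 93, so sauce reduction runs minute 93 to 93 + 25 = minute 118.

Working backward from the deadline:
Nothing follows plating setup; the deadline of minute 209 is its only limit. It must start by 209 − 55 = minute 154.
Sauce reduction feeds into plating setup (must start by minute 154, minus 10-minute gap → minute 144); so sauce reduction must finish by minute 144 and therefore start by minute 119.
So sauce reduction can start as early as minute 93 and as late as minute 119, giving 119 − 93 = 26 minutes of slack.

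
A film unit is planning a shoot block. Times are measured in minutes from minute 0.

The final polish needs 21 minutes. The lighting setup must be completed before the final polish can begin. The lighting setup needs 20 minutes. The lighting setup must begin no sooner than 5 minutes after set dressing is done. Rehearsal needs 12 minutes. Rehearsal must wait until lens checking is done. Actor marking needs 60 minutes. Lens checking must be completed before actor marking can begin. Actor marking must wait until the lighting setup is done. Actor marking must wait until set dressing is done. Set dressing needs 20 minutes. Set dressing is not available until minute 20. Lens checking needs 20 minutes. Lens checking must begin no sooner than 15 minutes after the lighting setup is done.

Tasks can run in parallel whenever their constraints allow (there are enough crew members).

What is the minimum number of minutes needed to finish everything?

160

Set dressing cannot begin until its own release at minute 20. It runs from minute 20 to 20 + 20 = minute 40.
The lighting setup waits on set dressing (finishes minute 40, plus 5-minute gap → minute 45), so it starts at minute 45 and finishes at 45 + 20 = minute 65.
After the lighting setup (finishes minute 65), the final polish can start at minute 65 and finishes at minute 86.
Lens checking cannot begin until the lighting setup (finishes minute 65, plus 15-minute gap → minute 80). It runs from minute 80 to 80 + 20 = minute 100.
After lens checking (finishes minute 100), rehearsal can start at minute 100 and finishes at minute 112.
For actor marking: lens checking (finishes minute 100); the lighting setup (finishes minute 65); set dressing (finishes minute 40). Taking the maximum gives a start of minute 100, and it finishes at 100 + 60 = minute 160.
All tasks are finished once the last one completes. Finish times: Set dressing at 40, The lighting setup at 65, Lens checking at 100, Actor marking at 160, Rehearsal at 112, The final polish at 86. The latest is minute 160.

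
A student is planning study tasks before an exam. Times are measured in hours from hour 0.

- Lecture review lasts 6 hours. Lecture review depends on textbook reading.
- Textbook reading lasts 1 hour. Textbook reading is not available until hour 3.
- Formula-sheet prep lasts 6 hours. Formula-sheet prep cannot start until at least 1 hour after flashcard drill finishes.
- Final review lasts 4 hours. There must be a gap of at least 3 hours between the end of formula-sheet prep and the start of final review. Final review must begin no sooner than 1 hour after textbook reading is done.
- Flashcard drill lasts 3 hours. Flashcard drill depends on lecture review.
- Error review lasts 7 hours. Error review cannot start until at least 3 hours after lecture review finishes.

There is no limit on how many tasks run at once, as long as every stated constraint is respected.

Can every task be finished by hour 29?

Yes

Textbook reading waits on its own release at hour 3, so it starts at hour 3 and finishes at 3 + 1 = hour 4.
After textbook reading (finishes hour 4), lecture review can start at hour 4 and finishes at hour 10.
Error review waits on lecture review (finishes hour 10, plus 3-hour gap → hour 13), so it starts at hour 13 and finishes at 13 + 7 = hour 20.
After lecture review (finishes hour 10), flashcard drill can start at hour 10 and finishes at hour 13.
After flashcard drill (finishes hour 13, plus 1-hour gap → hour 14), formula-sheet prep can start at hour 14 and finishes at hour 20.
Final review cannot start until formula-sheet prep (finishes hour 20, plus 3-hour gap → hour 23); textbook reading (finishes hour 4, plus 1-hour gap → hour 5). The controlling bound is hour 23, so final review finishes at 23 + 4 = hour 27.
Every task is finished by hour 27, which is no later than the deadline of 29, so the schedule is feasible.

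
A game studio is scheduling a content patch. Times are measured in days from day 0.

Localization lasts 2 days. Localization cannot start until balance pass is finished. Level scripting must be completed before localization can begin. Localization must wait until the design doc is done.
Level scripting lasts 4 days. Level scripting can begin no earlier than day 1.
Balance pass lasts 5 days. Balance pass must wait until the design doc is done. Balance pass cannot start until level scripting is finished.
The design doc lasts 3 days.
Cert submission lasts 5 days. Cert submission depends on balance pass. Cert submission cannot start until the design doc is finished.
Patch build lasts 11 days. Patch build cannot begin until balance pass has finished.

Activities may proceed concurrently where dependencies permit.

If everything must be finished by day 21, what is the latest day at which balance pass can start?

5

Nothing follows localization; the deadline of day 21 is its only limit. It must start by 21 − 2 = day 19.
Nothing follows cert submission; the deadline of day 21 is its only limit. It must start by 21 − 5 = day 16.
Patch build has no dependents, so it just needs to finish by day 21. Starting by 21 − 11 = day 10 achieves that.
For balance pass: localization (must start by day 19); cert submission (must start by day 16); patch build (must start by day 10). The most restrictive is day 10; with a 5-day duration, balance pass must start by day 5.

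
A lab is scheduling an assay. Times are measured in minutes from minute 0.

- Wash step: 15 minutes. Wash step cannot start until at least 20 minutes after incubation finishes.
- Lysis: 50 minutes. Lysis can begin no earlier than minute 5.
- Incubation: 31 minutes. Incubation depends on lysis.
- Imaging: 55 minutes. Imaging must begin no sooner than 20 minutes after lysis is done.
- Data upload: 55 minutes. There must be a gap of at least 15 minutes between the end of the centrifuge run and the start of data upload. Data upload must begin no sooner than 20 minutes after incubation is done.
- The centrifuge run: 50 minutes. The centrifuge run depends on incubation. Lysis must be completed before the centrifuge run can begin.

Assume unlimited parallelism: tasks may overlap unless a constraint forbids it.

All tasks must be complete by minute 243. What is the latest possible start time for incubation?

92

Nothing follows data upload; the deadline of minute 243 is its only limit. It must start by 243 − 55 = minute 188.
The centrifuge run has to be done before data upload (must start by minute 188, minus 15-minute gap → minute 173). That means finishing by minute 173, i.e. starting by 173 − 50 = minute 123.
Wash step has no dependents, so it just needs to finish by minute 243. Starting by 243 − 15 = minute 228 achieves that.
Incubation has several dependents: the centrifuge run (must start by minute 123); wash step (must start by minute 228, minus 20-minute gap → minute 208); data upload (must start by minute 188, minus 20-minute gap → minute 168). The earliest of those limits is minute 123, so incubation must start by 123 − 31 = minute 92.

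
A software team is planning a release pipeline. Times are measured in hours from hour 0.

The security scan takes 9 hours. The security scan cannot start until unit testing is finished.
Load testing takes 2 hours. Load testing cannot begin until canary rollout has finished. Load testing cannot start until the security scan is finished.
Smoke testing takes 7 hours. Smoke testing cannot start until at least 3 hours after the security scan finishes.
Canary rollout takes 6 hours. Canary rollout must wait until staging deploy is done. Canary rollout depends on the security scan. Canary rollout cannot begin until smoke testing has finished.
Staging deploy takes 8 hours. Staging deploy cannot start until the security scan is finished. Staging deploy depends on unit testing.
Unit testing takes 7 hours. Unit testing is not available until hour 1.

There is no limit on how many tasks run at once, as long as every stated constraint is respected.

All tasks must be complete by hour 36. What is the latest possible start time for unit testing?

Load testing must finish by hour 36; it takes 2 hours, so it must start by 36 − 2 = hour 34.
Since load testing (must start by hour 34) depends on it, canary rollout must finish by hour 34. Backing off its 6-hour duration gives a latest start of hour 28.
Since canary rollout (must start by hour 28) depends on it, staging deploy must finish by hour 28. Backing off its 8-hour duration gives a latest start of hour 20.
Since canary rollout (must start by hour 28) depends on it, smoke testing must finish by hour 28. Backing off its 7-hour duration gives a latest start of hour 21.
The security scan has several dependents: staging deploy (must start by hour 20); smoke testing (must start by hour 21, minus 3-hour gap → hour 18); canary rollout (must start by hour 28); load testing (must start by hour 34). The earliest of those limits is hour 18, so the security scan must start by 18 − 9 = hour 9.
Unit testing feeds the security scan (must start by hour 9); staging deploy (must start by hour 20). Taking the minimum, unit testing must finish by hour 9 and start by 9 − 7 = hour 2.

2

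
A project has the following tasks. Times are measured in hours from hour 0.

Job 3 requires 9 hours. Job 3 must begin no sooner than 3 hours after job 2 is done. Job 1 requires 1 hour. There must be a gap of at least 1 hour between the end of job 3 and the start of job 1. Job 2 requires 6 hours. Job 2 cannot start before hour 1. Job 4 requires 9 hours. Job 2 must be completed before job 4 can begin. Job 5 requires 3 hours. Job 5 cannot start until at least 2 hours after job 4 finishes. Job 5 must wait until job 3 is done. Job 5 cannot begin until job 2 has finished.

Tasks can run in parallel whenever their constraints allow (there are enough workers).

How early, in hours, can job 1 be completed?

21

After its own release at hour 1, job 2 can start at hour 1 and finishes at hour 7.
After job 2 (finishes hour 7, plus 3-hour gap → hour 10), job 3 can start at hour 10 and finishes at hour 19.
Job 1 waits on job 3 (finishes hour 19, plus 1-hour gap → hour 20), so it starts at hour 20 and finishes at 20 + 1 = hour 21.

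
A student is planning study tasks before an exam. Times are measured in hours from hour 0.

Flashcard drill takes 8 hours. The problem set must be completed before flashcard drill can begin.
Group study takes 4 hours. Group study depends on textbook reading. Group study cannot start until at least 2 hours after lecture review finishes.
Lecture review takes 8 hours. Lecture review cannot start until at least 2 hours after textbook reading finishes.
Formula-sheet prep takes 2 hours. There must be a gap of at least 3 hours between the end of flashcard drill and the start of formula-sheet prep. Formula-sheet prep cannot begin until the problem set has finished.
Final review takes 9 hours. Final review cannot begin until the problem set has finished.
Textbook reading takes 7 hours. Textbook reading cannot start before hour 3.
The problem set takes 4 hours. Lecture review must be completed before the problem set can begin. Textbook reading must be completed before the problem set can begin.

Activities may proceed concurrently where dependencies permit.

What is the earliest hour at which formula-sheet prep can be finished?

37

Textbook reading cannot begin until its own release at hour 3. It runs from hour 3 to 3 + 7 = hour 10.
Lecture review cannot begin until textbook reading (finishes hour 10, plus 2-hour gap → hour 12). It runs from hour 12 to 12 + 8 = hour 20.
For the problem set: lecture review (finishes hour 20); textbook reading (finishes hour 10). Taking the maximum gives a start of hour 20, and it finishes at 20 + 4 = hour 24.
Flashcard drill cannot begin until the problem set (finishes hour 24). It runs from hour 24 to 24 + 8 = hour 32.
Formula-sheet prep has to wait for flashcard drill (finishes hour 32, plus 3-hour gap → hour 35); the problem set (finishes hour 24). The latest of these is hour 35, so formula-sheet prep runs hour 35 to 35 + 2 = hour 37.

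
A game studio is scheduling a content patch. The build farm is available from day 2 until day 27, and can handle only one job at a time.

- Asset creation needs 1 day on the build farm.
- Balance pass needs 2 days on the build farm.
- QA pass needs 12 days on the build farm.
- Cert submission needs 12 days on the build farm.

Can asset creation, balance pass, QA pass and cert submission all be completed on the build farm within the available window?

No

The build farm window is 27 − 2 = 25 days.
Running back to back, the jobs need 1 + 2 + 12 + 12 = 27 days on the build farm.
Since 27 > 25, they cannot all fit.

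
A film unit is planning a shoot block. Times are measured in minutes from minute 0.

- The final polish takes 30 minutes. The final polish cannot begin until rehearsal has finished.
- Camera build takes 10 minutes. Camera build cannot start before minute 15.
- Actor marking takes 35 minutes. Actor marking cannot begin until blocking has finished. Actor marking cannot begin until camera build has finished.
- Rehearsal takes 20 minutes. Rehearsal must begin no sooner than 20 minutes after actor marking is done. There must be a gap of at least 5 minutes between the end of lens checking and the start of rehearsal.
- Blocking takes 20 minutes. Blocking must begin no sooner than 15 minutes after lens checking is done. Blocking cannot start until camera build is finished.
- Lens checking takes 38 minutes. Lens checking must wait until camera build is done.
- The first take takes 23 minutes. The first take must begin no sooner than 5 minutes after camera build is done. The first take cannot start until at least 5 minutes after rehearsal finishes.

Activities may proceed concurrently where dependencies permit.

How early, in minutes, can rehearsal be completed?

173

Camera build waits on its own release at minute 15, so it starts at minute 15 and finishes at 15 + 10 = minute 25.
Lens checking waits on camera build (finishes minute 25), so it starts at minute 25 and finishes at 25 + 38 = minute 63.
Blocking needs all of lens checking (finishes minute 63, plus 15-minute gap → minute 78); camera build (finishes minute 25). That puts its earliest start at minute 78; it finishes at 78 + 20 = minute 98.
Actor marking cannot start until blocking (finishes minute 98); camera build (finishes minute 25). The controlling bound is minute 98, so actor marking finishes at 98 + 35 = minute 133.
Rehearsal has to wait for actor marking (finishes minute 133, plus 20-minute gap → minute 153); lens checking (finishes minute 63, plus 5-minute gap → minute 68). The latest of these is minute 153, so rehearsal runs minute 153 to 153 + 20 = minute 173.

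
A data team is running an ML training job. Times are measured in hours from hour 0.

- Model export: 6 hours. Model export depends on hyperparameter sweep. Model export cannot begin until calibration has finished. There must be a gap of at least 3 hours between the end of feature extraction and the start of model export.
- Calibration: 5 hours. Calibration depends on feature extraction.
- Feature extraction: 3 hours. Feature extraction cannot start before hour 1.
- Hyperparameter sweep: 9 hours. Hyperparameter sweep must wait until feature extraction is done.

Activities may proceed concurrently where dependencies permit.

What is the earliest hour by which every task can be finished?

19

After its own release at hour 1, feature extraction can start at hour 1 and finishes at hour 4.
Calibration cannot begin until feature extraction (finishes hour 4). It runs from hour 4 to 4 + 5 = hour 9.
Hyperparameter sweep waits on feature extraction (finishes hour 4), so it starts at hour 4 and finishes at 4 + 9 = hour 13.
Model export has to wait for hyperparameter sweep (finishes hour 13); calibration (finishes hour 9); feature extraction (finishes hour 4, plus 3-hour gap → hour 7). The latest of these is hour 13, so model export runs hour 13 to 13 + 6 = hour 19.
All tasks are finished once the last one completes. Finish times: Feature extraction at 4, Hyperparameter sweep at 13, Calibration at 9, Model export at 19. The latest is hour 19.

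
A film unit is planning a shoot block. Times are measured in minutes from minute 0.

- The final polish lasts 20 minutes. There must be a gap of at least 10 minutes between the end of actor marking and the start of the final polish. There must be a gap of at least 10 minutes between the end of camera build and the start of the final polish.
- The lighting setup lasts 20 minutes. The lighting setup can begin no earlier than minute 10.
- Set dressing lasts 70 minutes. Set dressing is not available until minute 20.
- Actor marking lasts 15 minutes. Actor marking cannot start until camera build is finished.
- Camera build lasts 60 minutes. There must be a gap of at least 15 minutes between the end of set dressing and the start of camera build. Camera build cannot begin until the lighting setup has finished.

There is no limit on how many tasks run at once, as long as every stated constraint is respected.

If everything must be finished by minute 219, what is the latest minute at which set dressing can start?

Nothing follows the final polish; the deadline of minute 219 is its only limit. It must start by 219 − 20 = minute 199.
Actor marking must finish before the final polish (must start by minute 199, minus 10-minute gap → minute 189). With a 15-minute duration, actor marking must start by 189 − 15 = minute 174.
Camera build has several dependents: actor marking (must start by minute 174); the final polish (must start by minute 199, minus 10-minute gap → minute 189). The earliest of those limits is minute 174, so camera build must start by 174 − 60 = minute 114.
Set dressing has to be done before camera build (must start by minute 114, minus 15-minute gap → minute 99). That means finishing by minute 99, i.e. starting by 99 − 70 = minute 29.

29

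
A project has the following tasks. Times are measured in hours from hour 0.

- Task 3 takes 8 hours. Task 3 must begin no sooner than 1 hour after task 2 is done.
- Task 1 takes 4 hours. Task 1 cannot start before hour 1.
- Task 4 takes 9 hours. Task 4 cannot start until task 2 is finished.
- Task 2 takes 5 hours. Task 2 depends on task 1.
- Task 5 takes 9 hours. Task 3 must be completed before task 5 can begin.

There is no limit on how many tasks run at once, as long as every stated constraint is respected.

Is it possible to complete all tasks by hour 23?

No

After its own release at hour 1, task 1 can start at hour 1 and finishes at hour 5.
After task 1 (finishes hour 5), task 2 can start at hour 5 and finishes at hour 10.
Task 4 waits on task 2 (finishes hour 10), so it starts at hour 10 and finishes at 10 + 9 = hour 19.
Task 3 cannot begin until task 2 (finishes hour 10, plus 1-hour gap → hour 11). It runs from hour 11 to 11 + 8 = hour 19.
Task 5 waits on task 3 (finishes hour 19), so it starts at hour 19 and finishes at 19 + 9 = hour 28.
The earliest everything can be done is hour 28, which is after the deadline of 23, so it is not possible.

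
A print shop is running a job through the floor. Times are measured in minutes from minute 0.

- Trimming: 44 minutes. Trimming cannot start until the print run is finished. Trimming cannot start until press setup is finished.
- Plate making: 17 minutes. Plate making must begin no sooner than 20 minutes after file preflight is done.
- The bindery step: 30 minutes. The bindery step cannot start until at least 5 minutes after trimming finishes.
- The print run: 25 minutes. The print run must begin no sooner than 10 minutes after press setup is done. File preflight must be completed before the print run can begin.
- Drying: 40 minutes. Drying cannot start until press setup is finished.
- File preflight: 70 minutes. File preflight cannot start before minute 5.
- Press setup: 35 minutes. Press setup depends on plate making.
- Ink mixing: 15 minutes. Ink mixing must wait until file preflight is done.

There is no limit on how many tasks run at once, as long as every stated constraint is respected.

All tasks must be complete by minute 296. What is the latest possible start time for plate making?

The bindery step has no dependents, so it just needs to finish by minute 296. Starting by 296 − 30 = minute 266 achieves that.
Since the bindery step (must start by minute 266, minus 5-minute gap → minute 261) depends on it, trimming must finish by minute 261. Backing off its 44-minute duration gives a latest start of minute 217.
The print run feeds into trimming (must start by minute 217); so the print run must finish by minute 217 and therefore start by minute 192.
Drying has no dependents, so it just needs to finish by minute 296. Starting by 296 − 40 = minute 256 achieves that.
Press setup feeds the print run (must start by minute 192, minus 10-minute gap → minute 182); drying (must start by minute 256); trimming (must start by minute 217). Taking the minimum, press setup must finish by minute 182 and start by 182 − 35 = minute 147.
Plate making feeds into press setup (must start by minute 147); so plate making must finish by minute 147 and therefore start by minute 130.

130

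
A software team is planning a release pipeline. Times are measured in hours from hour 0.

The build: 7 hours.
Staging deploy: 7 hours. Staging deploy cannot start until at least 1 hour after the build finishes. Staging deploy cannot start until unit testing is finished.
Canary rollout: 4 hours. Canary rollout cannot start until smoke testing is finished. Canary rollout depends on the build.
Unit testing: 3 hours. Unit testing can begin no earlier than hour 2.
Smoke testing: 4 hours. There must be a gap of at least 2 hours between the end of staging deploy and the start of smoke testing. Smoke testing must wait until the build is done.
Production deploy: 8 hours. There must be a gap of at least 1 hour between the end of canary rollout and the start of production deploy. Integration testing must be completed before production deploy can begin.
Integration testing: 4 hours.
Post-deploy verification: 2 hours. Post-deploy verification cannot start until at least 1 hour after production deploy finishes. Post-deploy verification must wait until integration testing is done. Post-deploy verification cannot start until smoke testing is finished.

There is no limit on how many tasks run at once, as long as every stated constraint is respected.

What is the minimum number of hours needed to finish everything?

37

Integration testing has no prerequisites, so it starts at hour 0 and finishes at hour 4.
Unit testing cannot begin until its own release at hour 2. It runs from hour 2 to 2 + 3 = hour 5.
Nothing blocks the build, so it runs from hour 0 to hour 7.
For staging deploy: the build (finishes hour 7, plus 1-hour gap → hour 8); unit testing (finishes hour 5). Taking the maximum gives a start of hour 8, and it finishes at 8 + 7 = hour 15.
Smoke testing cannot start until staging deploy (finishes hour 15, plus 2-hour gap → hour 17); the build (finishes hour 7). The controlling bound is hour 17, so smoke testing finishes at 17 + 4 = hour 21.
For canary rollout: smoke testing (finishes hour 21); the build (finishes hour 7). Taking the maximum gives a start of hour 21, and it finishes at 21 + 4 = hour 25.
Production deploy cannot start until canary rollout (finishes hour 25, plus 1-hour gap → hour 26); integration testing (finishes hour 4). The controlling bound is hour 26, so production deploy finishes at 26 + 8 = hour 34.
Post-deploy verification needs all of production deploy (finishes hour 34, plus 1-hour gap → hour 35); integration testing (finishes hour 4); smoke testing (finishes hour 21). That puts its earliest start at hour 35; it finishes at 35 + 2 = hour 37.
All tasks are finished once the last one completes. Finish times: The build at 7, Unit testing at 5, Integration testing at 4, Staging deploy at 15, Smoke testing at 21, Canary rollout at 25, Production deploy at 34, Post-deploy verification at 37. The latest is hour 37.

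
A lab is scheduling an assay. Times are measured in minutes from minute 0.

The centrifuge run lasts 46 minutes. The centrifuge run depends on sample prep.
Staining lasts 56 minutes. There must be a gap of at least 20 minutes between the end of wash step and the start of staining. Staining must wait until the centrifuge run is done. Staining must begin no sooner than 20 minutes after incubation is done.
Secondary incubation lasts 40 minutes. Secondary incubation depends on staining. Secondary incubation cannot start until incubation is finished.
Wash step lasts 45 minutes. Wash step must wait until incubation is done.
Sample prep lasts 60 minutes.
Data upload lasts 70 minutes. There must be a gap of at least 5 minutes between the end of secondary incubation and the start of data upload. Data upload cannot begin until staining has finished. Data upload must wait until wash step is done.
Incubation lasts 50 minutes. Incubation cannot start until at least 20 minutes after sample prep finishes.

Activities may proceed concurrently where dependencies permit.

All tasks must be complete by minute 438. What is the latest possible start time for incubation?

To finish by minute 438, data upload (duration 70) must start no later than minute 368.
Secondary incubation has to be done before data upload (must start by minute 368, minus 5-minute gap → minute 363). That means finishing by minute 363, i.e. starting by 363 − 40 = minute 323.
Staining feeds secondary incubation (must start by minute 323); data upload (must start by minute 368). Taking the minimum, staining must finish by minute 323 and start by 323 − 56 = minute 267.
Wash step must finish in time for staining (must start by minute 267, minus 20-minute gap → minute 247); data upload (must start by minute 368). The tightest is minute 247, so wash step must start by 247 − 45 = minute 202.
Incubation feeds wash step (must start by minute 202); staining (must start by minute 267, minus 20-minute gap → minute 247); secondary incubation (must start by minute 323). Taking the minimum, incubation must finish by minute 202 and start by 202 − 50 = minute 152.

152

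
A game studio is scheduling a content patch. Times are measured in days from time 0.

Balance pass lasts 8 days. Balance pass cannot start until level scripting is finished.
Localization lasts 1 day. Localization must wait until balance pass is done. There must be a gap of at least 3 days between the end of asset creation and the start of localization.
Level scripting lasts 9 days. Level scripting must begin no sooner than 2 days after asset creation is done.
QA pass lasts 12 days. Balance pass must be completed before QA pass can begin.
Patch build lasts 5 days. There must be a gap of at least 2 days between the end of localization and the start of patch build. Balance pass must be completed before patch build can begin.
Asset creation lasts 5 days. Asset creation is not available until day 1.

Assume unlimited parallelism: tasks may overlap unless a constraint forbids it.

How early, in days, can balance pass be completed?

25

After its own release at day 1, asset creation can start at day 1 and finishes at day 6.
Level scripting waits on asset creation (finishes day 6, plus 2-day gap → day 8), so it starts at day 8 and finishes at 8 + 9 = day 17.
After level scripting (finishes day 17), balance pass can start at day 17 and finishes at day 25.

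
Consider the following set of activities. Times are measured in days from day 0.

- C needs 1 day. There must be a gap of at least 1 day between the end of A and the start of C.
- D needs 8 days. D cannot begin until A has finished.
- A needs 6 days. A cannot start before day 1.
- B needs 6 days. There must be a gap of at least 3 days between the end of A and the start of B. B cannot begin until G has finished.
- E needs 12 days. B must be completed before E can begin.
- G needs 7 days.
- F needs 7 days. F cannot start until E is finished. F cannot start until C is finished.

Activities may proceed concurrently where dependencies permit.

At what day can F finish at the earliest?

35

G can start immediately at day 0; it finishes at day 7.
A cannot begin until its own release at day 1. It runs from day 1 to 1 + 6 = day 7.
C cannot begin until A (finishes day 7, plus 1-day gap → day 8). It runs from day 8 to 8 + 1 = day 9.
B cannot start until A (finishes day 7, plus 3-day gap → day 10); G (finishes day 7). The controlling bound is day 10, so B finishes at 10 + 6 = day 16.
E cannot begin until B (finishes day 16). It runs from day 16 to 16 + 12 = day 28.
F has to wait for E (finishes day 28); C (finishes day 9). The latest of these is day 28, so F runs day 28 to 28 + 7 = day 35.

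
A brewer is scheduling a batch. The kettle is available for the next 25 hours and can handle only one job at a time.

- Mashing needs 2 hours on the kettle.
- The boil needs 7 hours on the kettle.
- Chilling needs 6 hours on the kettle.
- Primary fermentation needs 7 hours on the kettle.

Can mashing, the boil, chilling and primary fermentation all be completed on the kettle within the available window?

Running back to back, the jobs need 2 + 7 + 6 + 7 = 22 hours on the kettle.
Since 22 ≤ 25, they fit within the window.

Yes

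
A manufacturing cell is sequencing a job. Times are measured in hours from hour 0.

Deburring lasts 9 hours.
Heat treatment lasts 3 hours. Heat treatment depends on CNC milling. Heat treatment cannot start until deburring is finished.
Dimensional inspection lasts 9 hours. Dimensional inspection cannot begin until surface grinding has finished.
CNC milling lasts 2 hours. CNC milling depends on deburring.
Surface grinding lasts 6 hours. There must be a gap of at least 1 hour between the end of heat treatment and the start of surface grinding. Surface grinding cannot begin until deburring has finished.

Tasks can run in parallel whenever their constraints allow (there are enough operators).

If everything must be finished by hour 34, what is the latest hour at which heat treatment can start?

15

Dimensional inspection has no dependents, so it just needs to finish by hour 34. Starting by 34 − 9 = hour 25 achieves that.
Surface grinding feeds into dimensional inspection (must start by hour 25); so surface grinding must finish by hour 25 and therefore start by hour 19.
Since surface grinding (must start by hour 19, minus 1-hour gap → hour 18) depends on it, heat treatment must finish by hour 18. Backing off its 3-hour duration gives a latest start of hour 15.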